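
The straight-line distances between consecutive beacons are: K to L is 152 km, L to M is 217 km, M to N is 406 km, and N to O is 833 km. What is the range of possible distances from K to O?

The maximum is all hops collinear in one direction: 152 + 217 + 406 + 833 = 1608.
The longest hop is 833; the others sum to 775. Folding the others back against it leaves at least 833 − 775 = 58.

58 ≤ KO ≤ 1608 km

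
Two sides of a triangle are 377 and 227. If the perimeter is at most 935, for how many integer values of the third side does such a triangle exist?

181

Triangle inequality: 150 < x < 604. Perimeter ≤ 935 gives x ≤ 935 − 377 − 227 = 331.
So 150 < x ≤ 331; integers 151 through 331: 181 values.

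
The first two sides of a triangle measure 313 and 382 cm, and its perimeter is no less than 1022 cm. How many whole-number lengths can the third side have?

368

Triangle inequality: 69 < x < 695. Perimeter ≥ 1022 gives x ≥ 1022 − 313 − 382 = 327.
So 327 ≤ x < 695; integers 327 through 694: 368 values.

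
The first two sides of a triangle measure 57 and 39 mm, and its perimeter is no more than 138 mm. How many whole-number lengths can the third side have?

24

Triangle inequality: 18 < x < 96. Perimeter ≤ 138 gives x ≤ 138 − 57 − 39 = 42.
So 18 < x ≤ 42; integers 19 through 42: 24 values.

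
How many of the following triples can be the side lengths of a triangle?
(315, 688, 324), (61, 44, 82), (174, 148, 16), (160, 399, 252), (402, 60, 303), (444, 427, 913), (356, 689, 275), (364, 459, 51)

(315,324,688): 315+324 ≤ 688 → not valid
(44,61,82): 44+61 > 82 → valid
(16,148,174): 16+148 ≤ 174 → not valid
(160,252,399): 160+252 > 399 → valid
(60,303,402): 60+303 ≤ 402 → not valid
(427,444,913): 427+444 ≤ 913 → not valid
(275,356,689): 275+356 ≤ 689 → not valid
(51,364,459): 51+364 ≤ 459 → not valid
2 of the 8 triples form a triangle.

2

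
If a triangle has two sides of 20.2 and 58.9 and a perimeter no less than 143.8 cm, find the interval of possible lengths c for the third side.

64.7 ≤ c < 79.1

Triangle inequality alone gives 38.7 < c < 79.1.
The perimeter condition gives c ≥ 143.8 − 20.2 − 58.9 = 64.7.
Intersecting the two: 64.7 ≤ c < 79.1.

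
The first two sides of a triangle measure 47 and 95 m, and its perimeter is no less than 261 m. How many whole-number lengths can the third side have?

Triangle inequality: 48 < x < 142. Perimeter ≥ 261 gives x ≥ 261 − 47 − 95 = 119.
So 119 ≤ x < 142; integers 119 through 141: 23 values.

23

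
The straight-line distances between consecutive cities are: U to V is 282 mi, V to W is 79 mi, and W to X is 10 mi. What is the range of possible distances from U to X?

The maximum is all hops collinear in one direction: 282 + 79 + 10 = 371.
The longest hop is 282; the others sum to 89. Folding the others back against it leaves at least 282 − 89 = 193.

193 ≤ UX ≤ 371 mi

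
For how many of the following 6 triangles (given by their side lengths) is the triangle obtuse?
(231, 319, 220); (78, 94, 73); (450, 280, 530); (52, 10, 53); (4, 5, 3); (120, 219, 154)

2

(231,319,220): 220²+231² = 101761 = 319² → right
(78,94,73): 73²+78² = 11413 > 8836 = 94² → acute
(450,280,530): 280²+450² = 280900 = 530² → right
(52,10,53): 10²+52² = 2804 < 2809 = 53² → obtuse
(4,5,3): 3²+4² = 25 = 5² → right
(120,219,154): 120²+154² = 38116 < 47961 = 219² → obtuse
2 of the 6 are obtuse.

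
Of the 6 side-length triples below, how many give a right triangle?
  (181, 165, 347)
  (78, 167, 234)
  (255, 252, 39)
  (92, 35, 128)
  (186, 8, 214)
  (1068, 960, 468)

2

(181,165,347): 165+181 ≤ 347, not a triangle
(78,167,234): 78²+167² = 33973 < 54756 = 234² → obtuse
(255,252,39): 39²+252² = 65025 = 255² → right
(92,35,128): 35+92 ≤ 128, not a triangle
(186,8,214): 8+186 ≤ 214, not a triangle
(1068,960,468): 468²+960² = 1140624 = 1068² → right
2 of the 6 are right.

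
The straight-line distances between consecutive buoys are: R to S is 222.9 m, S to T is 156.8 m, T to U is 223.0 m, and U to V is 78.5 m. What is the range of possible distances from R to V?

0 ≤ RV ≤ 681.2 m

The maximum is all hops collinear in one direction: 222.9 + 156.8 + 223.0 + 78.5 = 681.2.
The longest hop is 223.0; the others sum to 458.2. Since 223.0 ≤ 458.2, the path can fold back on itself completely, so the minimum distance is 0.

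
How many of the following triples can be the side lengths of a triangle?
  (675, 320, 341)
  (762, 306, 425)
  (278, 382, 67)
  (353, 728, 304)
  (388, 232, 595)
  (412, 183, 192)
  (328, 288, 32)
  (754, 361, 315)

1

(320,341,675): 320+341 ≤ 675 → not valid
(306,425,762): 306+425 ≤ 762 → not valid
(67,278,382): 67+278 ≤ 382 → not valid
(304,353,728): 304+353 ≤ 728 → not valid
(232,388,595): 232+388 > 595 → valid
(183,192,412): 183+192 ≤ 412 → not valid
(32,288,328): 32+288 ≤ 328 → not valid
(315,361,754): 315+361 ≤ 754 → not valid
1 of the 8 triples forms a triangle.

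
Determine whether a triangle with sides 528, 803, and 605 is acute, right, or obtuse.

Compare the square of the longest side to the sum of squares of the other two: 528² + 605² = 644809 = 803².

right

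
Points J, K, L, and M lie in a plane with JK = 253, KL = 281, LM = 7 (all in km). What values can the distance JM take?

21 ≤ JM ≤ 541 km

The maximum is all hops collinear in one direction: 253 + 281 + 7 = 541.
The longest hop is 281; the others sum to 260. Folding the others back against it leaves at least 281 − 260 = 21.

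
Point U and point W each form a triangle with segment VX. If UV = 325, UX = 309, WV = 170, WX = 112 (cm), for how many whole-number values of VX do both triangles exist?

223

From triangle UVX: 16 < VX < 634.
From triangle WVX: 58 < VX < 282.
Intersection: 58 < VX < 282, so integers 59 through 281: 223 values.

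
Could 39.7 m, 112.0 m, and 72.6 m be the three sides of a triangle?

The longest side is 112.0, and the other two sum to 112.3.
Since 112.3 > 112.0, the triangle inequality holds.

Yes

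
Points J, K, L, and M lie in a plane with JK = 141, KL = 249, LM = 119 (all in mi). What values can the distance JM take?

The maximum is all hops collinear in one direction: 141 + 249 + 119 = 509.
The longest hop is 249; the others sum to 260. Since 249 ≤ 260, the path can fold back on itself completely, so the minimum distance is 0.

0 ≤ JM ≤ 509 mi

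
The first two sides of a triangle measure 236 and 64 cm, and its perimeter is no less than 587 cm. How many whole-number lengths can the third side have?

Triangle inequality: 172 < x < 300. Perimeter ≥ 587 gives x ≥ 587 − 236 − 64 = 287.
So 287 ≤ x < 300; integers 287 through 299: 13 values.

13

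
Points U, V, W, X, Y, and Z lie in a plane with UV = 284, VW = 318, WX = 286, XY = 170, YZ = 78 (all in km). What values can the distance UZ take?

The maximum is all hops collinear in one direction: 284 + 318 + 286 + 170 + 78 = 1136.
The longest hop is 318; the others sum to 818. Since 318 ≤ 818, the path can fold back on itself completely, so the minimum distance is 0.

0 ≤ UZ ≤ 1136 km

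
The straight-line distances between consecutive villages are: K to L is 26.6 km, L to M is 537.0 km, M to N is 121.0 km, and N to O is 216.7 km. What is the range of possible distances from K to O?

172.7 ≤ KO ≤ 901.3 km

The maximum is all hops collinear in one direction: 26.6 + 537.0 + 121.0 + 216.7 = 901.3.
The longest hop is 537.0; the others sum to 364.3. Folding the others back against it leaves at least 537.0 − 364.3 = 172.7.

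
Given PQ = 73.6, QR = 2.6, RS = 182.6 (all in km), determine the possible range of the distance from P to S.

The maximum is all hops collinear in one direction: 73.6 + 2.6 + 182.6 = 258.8.
The longest hop is 182.6; the others sum to 76.2. Folding the others back against it leaves at least 182.6 − 76.2 = 106.4.

106.4 ≤ PS ≤ 258.8 km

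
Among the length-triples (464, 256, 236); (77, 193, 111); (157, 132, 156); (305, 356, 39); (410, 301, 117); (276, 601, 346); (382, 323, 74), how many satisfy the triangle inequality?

5

(236,256,464): 236+256 > 464 → valid
(77,111,193): 77+111 ≤ 193 → not valid
(132,156,157): 132+156 > 157 → valid
(39,305,356): 39+305 ≤ 356 → not valid
(117,301,410): 117+301 > 410 → valid
(276,346,601): 276+346 > 601 → valid
(74,323,382): 74+323 > 382 → valid
5 of the 7 triples form a triangle.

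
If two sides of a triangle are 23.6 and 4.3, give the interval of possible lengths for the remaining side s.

By the triangle inequality, s must be less than 23.6 + 4.3 = 27.9 and greater than |23.6 − 4.3| = 19.3.

19.3 < s < 27.9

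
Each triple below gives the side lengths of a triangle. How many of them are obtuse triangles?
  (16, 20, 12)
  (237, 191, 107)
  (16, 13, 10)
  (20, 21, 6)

(16,20,12): 12²+16² = 400 = 20² → right
(237,191,107): 107²+191² = 47930 < 56169 = 237² → obtuse
(16,13,10): 10²+13² = 269 > 256 = 16² → acute
(20,21,6): 6²+20² = 436 < 441 = 21² → obtuse
2 of the 4 are obtuse.

2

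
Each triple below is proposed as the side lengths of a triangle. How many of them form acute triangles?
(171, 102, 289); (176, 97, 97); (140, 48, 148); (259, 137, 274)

(171,102,289): 102+171 ≤ 289, not a triangle
(176,97,97): 97²+97² = 18818 < 30976 = 176² → obtuse
(140,48,148): 48²+140² = 21904 = 148² → right
(259,137,274): 137²+259² = 85850 > 75076 = 274² → acute
1 of the 4 is acute.

1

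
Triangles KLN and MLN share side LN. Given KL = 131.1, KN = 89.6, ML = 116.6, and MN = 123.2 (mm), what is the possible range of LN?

From triangle KLN: |131.1 − 89.6| < LN < 131.1 + 89.6, i.e. 41.5 < LN < 220.7.
From triangle MLN: 6.6 < LN < 239.8.
Both must hold, so LN lies in the intersection.

41.5 < LN < 220.7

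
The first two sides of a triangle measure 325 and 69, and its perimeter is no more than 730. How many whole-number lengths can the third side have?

80

Triangle inequality: 256 < x < 394. Perimeter ≤ 730 gives x ≤ 730 − 325 − 69 = 336.
So 256 < x ≤ 336; integers 257 through 336: 80 values.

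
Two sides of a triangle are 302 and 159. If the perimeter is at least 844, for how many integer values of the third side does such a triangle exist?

Triangle inequality: 143 < x < 461. Perimeter ≥ 844 gives x ≥ 844 − 302 − 159 = 383.
So 383 ≤ x < 461; integers 383 through 460: 78 values.

78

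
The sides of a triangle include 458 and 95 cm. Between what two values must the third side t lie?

363 < t < 553

By the triangle inequality, t must be less than 458 + 95 = 553 and greater than |458 − 95| = 363.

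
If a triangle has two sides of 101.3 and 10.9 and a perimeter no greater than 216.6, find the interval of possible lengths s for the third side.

Triangle inequality alone gives 90.4 < s < 112.2.
The perimeter condition gives s ≤ 216.6 − 101.3 − 10.9 = 104.4.
Intersecting the two: 90.4 < s ≤ 104.4.

90.4 < s ≤ 104.4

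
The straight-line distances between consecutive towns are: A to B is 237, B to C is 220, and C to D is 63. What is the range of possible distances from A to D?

The maximum is all hops collinear in one direction: 237 + 220 + 63 = 520.
The longest hop is 237; the others sum to 283. Since 237 ≤ 283, the path can fold back on itself completely, so the minimum distance is 0.

0 ≤ AD ≤ 520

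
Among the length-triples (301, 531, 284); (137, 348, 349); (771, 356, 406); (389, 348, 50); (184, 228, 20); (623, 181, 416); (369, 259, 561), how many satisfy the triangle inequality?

(284,301,531): 284+301 > 531 → valid
(137,348,349): 137+348 > 349 → valid
(356,406,771): 356+406 ≤ 771 → not valid
(50,348,389): 50+348 > 389 → valid
(20,184,228): 20+184 ≤ 228 → not valid
(181,416,623): 181+416 ≤ 623 → not valid
(259,369,561): 259+369 > 561 → valid
4 of the 7 triples form a triangle.

4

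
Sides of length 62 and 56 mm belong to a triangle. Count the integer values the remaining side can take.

111

The third side lies in the open interval (6, 118).
Integers from 7 to 117 inclusive: 117 − 7 + 1 = 111.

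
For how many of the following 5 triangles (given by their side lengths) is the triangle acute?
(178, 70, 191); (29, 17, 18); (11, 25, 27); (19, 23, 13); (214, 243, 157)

(178,70,191): 70²+178² = 36584 > 36481 = 191² → acute
(29,17,18): 17²+18² = 613 < 841 = 29² → obtuse
(11,25,27): 11²+25² = 746 > 729 = 27² → acute
(19,23,13): 13²+19² = 530 > 529 = 23² → acute
(214,243,157): 157²+214² = 70445 > 59049 = 243² → acute
4 of the 5 are acute.

4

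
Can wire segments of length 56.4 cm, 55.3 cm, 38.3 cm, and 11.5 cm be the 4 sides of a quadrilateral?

A quadrilateral exists iff every side is shorter than the sum of the others — equivalently, the longest side is less than the sum of the rest.
Longest side 56.4 < 105.1 (sum of the remaining 3), so yes.

Yes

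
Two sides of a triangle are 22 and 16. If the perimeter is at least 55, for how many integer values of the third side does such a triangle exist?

Triangle inequality: 6 < x < 38. Perimeter ≥ 55 gives x ≥ 55 − 22 − 16 = 17.
So 17 ≤ x < 38; integers 17 through 37: 21 values.

21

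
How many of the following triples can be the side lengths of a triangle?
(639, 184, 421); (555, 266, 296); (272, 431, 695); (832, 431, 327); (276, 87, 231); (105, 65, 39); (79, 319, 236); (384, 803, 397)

3

(184,421,639): 184+421 ≤ 639 → not valid
(266,296,555): 266+296 > 555 → valid
(272,431,695): 272+431 > 695 → valid
(327,431,832): 327+431 ≤ 832 → not valid
(87,231,276): 87+231 > 276 → valid
(39,65,105): 39+65 ≤ 105 → not valid
(79,236,319): 79+236 ≤ 319 → not valid
(384,397,803): 384+397 ≤ 803 → not valid
3 of the 8 triples form a triangle.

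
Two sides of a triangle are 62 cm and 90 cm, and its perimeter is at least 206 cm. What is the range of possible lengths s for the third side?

54 ≤ s < 152

Triangle inequality alone gives 28 < s < 152.
The perimeter condition gives s ≥ 206 − 62 − 90 = 54.
Intersecting the two: 54 ≤ s < 152.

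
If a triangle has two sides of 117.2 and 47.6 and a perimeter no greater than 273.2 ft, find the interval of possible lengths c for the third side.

69.6 < c ≤ 108.4 ft

Triangle inequality alone gives 69.6 < c < 164.8.
The perimeter condition gives c ≤ 273.2 − 117.2 − 47.6 = 108.4.
Intersecting the two: 69.6 < c ≤ 108.4.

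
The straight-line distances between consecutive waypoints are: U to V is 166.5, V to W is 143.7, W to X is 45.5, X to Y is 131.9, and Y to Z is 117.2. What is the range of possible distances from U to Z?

The maximum is all hops collinear in one direction: 166.5 + 143.7 + 45.5 + 131.9 + 117.2 = 604.8.
The longest hop is 166.5; the others sum to 438.3. Since 166.5 ≤ 438.3, the path can fold back on itself completely, so the minimum distance is 0.

0 ≤ UZ ≤ 604.8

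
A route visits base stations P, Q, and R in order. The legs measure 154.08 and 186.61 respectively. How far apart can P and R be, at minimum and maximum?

By the triangle inequality, |154.08 − 186.61| ≤ PR ≤ 154.08 + 186.61.

32.53 ≤ PR ≤ 340.69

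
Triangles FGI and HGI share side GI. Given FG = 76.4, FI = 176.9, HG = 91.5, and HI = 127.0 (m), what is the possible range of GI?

From triangle FGI: |76.4 − 176.9| < GI < 76.4 + 176.9, i.e. 100.5 < GI < 253.3.
From triangle HGI: 35.5 < GI < 218.5.
Both must hold, so GI lies in the intersection.

100.5 < GI < 218.5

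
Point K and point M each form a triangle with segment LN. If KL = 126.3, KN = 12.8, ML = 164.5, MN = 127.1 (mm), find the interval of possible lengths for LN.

From triangle KLN: |126.3 − 12.8| < LN < 126.3 + 12.8, i.e. 113.5 < LN < 139.1.
From triangle MLN: 37.4 < LN < 291.6.
Both must hold, so LN lies in the intersection.

113.5 < LN < 139.1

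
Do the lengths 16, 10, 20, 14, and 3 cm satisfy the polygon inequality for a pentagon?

Yes

A pentagon exists iff every side is shorter than the sum of the others — equivalently, the longest side is less than the sum of the rest.
Longest side 20 < 43 (sum of the remaining 4), so yes.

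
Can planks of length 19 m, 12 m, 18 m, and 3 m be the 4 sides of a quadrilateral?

A quadrilateral exists iff every side is shorter than the sum of the others — equivalently, the longest side is less than the sum of the rest.
Longest side 19 < 33 (sum of the remaining 3), so yes.

Yes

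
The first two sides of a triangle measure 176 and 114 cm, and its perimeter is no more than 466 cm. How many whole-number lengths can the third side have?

114

Triangle inequality: 62 < x < 290. Perimeter ≤ 466 gives x ≤ 466 − 176 − 114 = 176.
So 62 < x ≤ 176; integers 63 through 176: 114 values.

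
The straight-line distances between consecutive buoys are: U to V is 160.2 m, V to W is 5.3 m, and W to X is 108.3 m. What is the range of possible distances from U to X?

The maximum is all hops collinear in one direction: 160.2 + 5.3 + 108.3 = 273.8.
The longest hop is 160.2; the others sum to 113.6. Folding the others back against it leaves at least 160.2 − 113.6 = 46.6.

46.6 ≤ UX ≤ 273.8 m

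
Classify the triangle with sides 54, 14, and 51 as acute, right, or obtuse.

obtuse

Compare the square of the longest side to the sum of squares of the other two: 14² + 51² = 2797 < 2916 = 54².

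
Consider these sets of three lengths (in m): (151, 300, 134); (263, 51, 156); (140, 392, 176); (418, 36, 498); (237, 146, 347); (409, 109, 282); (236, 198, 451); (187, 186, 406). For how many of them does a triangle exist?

(134,151,300): 134+151 ≤ 300 → not valid
(51,156,263): 51+156 ≤ 263 → not valid
(140,176,392): 140+176 ≤ 392 → not valid
(36,418,498): 36+418 ≤ 498 → not valid
(146,237,347): 146+237 > 347 → valid
(109,282,409): 109+282 ≤ 409 → not valid
(198,236,451): 198+236 ≤ 451 → not valid
(186,187,406): 186+187 ≤ 406 → not valid
1 of the 8 triples forms a triangle.

1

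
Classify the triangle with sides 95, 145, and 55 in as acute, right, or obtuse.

obtuse

Compare the square of the longest side to the sum of squares of the other two: 55² + 95² = 12050 < 21025 = 145².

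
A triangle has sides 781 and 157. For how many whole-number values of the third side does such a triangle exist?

The third side lies in the open interval (624, 938).
Integers from 625 to 937 inclusive: 937 − 625 + 1 = 313.

313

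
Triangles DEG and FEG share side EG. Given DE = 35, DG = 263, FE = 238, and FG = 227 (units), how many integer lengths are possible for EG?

69

From triangle DEG: 228 < EG < 298.
From triangle FEG: 11 < EG < 465.
Intersection: 228 < EG < 298, so integers 229 through 297: 69 values.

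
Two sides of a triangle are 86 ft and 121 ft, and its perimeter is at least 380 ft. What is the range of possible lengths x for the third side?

173 ≤ x < 207 ft

Triangle inequality alone gives 35 < x < 207.
The perimeter condition gives x ≥ 380 − 86 − 121 = 173.
Intersecting the two: 173 ≤ x < 207.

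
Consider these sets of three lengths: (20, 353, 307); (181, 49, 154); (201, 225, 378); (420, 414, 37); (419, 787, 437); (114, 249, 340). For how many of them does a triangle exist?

(20,307,353): 20+307 ≤ 353 → not valid
(49,154,181): 49+154 > 181 → valid
(201,225,378): 201+225 > 378 → valid
(37,414,420): 37+414 > 420 → valid
(419,437,787): 419+437 > 787 → valid
(114,249,340): 114+249 > 340 → valid
5 of the 6 triples form a triangle.

5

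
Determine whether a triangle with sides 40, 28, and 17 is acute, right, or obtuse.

Compare the square of the longest side to the sum of squares of the other two: 17² + 28² = 1073 < 1600 = 40².

obtuse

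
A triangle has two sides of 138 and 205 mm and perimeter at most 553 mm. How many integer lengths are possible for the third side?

143

Triangle inequality: 67 < x < 343. Perimeter ≤ 553 gives x ≤ 553 − 138 − 205 = 210.
So 67 < x ≤ 210; integers 68 through 210: 143 values.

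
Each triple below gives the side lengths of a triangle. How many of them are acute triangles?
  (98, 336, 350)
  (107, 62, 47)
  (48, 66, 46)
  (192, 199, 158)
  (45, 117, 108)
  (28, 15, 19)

2

(98,336,350): 98²+336² = 122500 = 350² → right
(107,62,47): 47²+62² = 6053 < 11449 = 107² → obtuse
(48,66,46): 46²+48² = 4420 > 4356 = 66² → acute
(192,199,158): 158²+192² = 61828 > 39601 = 199² → acute
(45,117,108): 45²+108² = 13689 = 117² → right
(28,15,19): 15²+19² = 586 < 784 = 28² → obtuse
2 of the 6 are acute.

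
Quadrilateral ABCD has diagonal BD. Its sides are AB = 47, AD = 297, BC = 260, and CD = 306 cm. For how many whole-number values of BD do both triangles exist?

93

From triangle ABD: 250 < BD < 344.
From triangle CBD: 46 < BD < 566.
Intersection: 250 < BD < 344, so integers 251 through 343: 93 values.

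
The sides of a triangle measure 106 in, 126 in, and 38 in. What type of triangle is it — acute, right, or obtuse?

obtuse

Compare the square of the longest side to the sum of squares of the other two: 38² + 106² = 12680 < 15876 = 126².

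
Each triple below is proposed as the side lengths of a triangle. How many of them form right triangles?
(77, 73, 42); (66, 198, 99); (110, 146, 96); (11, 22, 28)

(77,73,42): 42²+73² = 7093 > 5929 = 77² → acute
(66,198,99): 66+99 ≤ 198, not a triangle
(110,146,96): 96²+110² = 21316 = 146² → right
(11,22,28): 11²+22² = 605 < 784 = 28² → obtuse
1 of the 4 is right.

1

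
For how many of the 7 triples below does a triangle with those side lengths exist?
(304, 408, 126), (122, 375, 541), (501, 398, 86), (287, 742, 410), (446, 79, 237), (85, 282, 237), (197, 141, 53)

2

(126,304,408): 126+304 > 408 → valid
(122,375,541): 122+375 ≤ 541 → not valid
(86,398,501): 86+398 ≤ 501 → not valid
(287,410,742): 287+410 ≤ 742 → not valid
(79,237,446): 79+237 ≤ 446 → not valid
(85,237,282): 85+237 > 282 → valid
(53,141,197): 53+141 ≤ 197 → not valid
2 of the 7 triples form a triangle.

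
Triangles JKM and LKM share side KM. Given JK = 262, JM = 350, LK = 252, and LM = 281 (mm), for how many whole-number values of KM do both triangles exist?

444

From triangle JKM: 88 < KM < 612.
From triangle LKM: 29 < KM < 533.
Intersection: 88 < KM < 533, so integers 89 through 532: 444 values.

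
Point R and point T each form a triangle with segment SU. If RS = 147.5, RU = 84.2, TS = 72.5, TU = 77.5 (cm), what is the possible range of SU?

63.3 < SU < 150.0

From triangle RSU: |147.5 − 84.2| < SU < 147.5 + 84.2, i.e. 63.3 < SU < 231.7.
From triangle TSU: 5.0 < SU < 150.0.
Both must hold, so SU lies in the intersection.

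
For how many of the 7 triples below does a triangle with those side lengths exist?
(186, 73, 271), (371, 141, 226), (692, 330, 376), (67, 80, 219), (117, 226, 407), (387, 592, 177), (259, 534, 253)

1

(73,186,271): 73+186 ≤ 271 → not valid
(141,226,371): 141+226 ≤ 371 → not valid
(330,376,692): 330+376 > 692 → valid
(67,80,219): 67+80 ≤ 219 → not valid
(117,226,407): 117+226 ≤ 407 → not valid
(177,387,592): 177+387 ≤ 592 → not valid
(253,259,534): 253+259 ≤ 534 → not valid
1 of the 7 triples forms a triangle.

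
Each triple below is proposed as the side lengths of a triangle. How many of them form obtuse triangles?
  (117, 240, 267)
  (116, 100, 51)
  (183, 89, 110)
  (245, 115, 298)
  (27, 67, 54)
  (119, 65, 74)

5

(117,240,267): 117²+240² = 71289 = 267² → right
(116,100,51): 51²+100² = 12601 < 13456 = 116² → obtuse
(183,89,110): 89²+110² = 20021 < 33489 = 183² → obtuse
(245,115,298): 115²+245² = 73250 < 88804 = 298² → obtuse
(27,67,54): 27²+54² = 3645 < 4489 = 67² → obtuse
(119,65,74): 65²+74² = 9701 < 14161 = 119² → obtuse
5 of the 6 are obtuse.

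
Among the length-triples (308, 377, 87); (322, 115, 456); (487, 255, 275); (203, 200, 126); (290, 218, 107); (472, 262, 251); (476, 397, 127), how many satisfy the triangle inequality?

6

(87,308,377): 87+308 > 377 → valid
(115,322,456): 115+322 ≤ 456 → not valid
(255,275,487): 255+275 > 487 → valid
(126,200,203): 126+200 > 203 → valid
(107,218,290): 107+218 > 290 → valid
(251,262,472): 251+262 > 472 → valid
(127,397,476): 127+397 > 476 → valid
6 of the 7 triples form a triangle.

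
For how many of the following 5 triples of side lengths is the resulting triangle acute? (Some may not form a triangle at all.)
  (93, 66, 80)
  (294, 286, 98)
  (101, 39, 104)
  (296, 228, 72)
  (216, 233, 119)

4

(93,66,80): 66²+80² = 10756 > 8649 = 93² → acute
(294,286,98): 98²+286² = 91400 > 86436 = 294² → acute
(101,39,104): 39²+101² = 11722 > 10816 = 104² → acute
(296,228,72): 72²+228² = 57168 < 87616 = 296² → obtuse
(216,233,119): 119²+216² = 60817 > 54289 = 233² → acute
4 of the 5 are acute.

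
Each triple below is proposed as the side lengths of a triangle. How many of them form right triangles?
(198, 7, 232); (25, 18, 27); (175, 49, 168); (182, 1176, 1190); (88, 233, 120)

2

(198,7,232): 7+198 ≤ 232, not a triangle
(25,18,27): 18²+25² = 949 > 729 = 27² → acute
(175,49,168): 49²+168² = 30625 = 175² → right
(182,1176,1190): 182²+1176² = 1416100 = 1190² → right
(88,233,120): 88+120 ≤ 233, not a triangle
2 of the 5 are right.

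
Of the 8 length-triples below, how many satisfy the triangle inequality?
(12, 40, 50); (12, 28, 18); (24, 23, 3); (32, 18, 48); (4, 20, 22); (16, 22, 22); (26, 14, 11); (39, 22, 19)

7

(12,40,50): 12+40 > 50 → valid
(12,18,28): 12+18 > 28 → valid
(3,23,24): 3+23 > 24 → valid
(18,32,48): 18+32 > 48 → valid
(4,20,22): 4+20 > 22 → valid
(16,22,22): 16+22 > 22 → valid
(11,14,26): 11+14 ≤ 26 → not valid
(19,22,39): 19+22 > 39 → valid
7 of the 8 triples form a triangle.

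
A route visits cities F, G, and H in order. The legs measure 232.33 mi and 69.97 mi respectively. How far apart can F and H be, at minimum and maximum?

162.36 ≤ FH ≤ 302.30 mi

By the triangle inequality, |232.33 − 69.97| ≤ FH ≤ 232.33 + 69.97.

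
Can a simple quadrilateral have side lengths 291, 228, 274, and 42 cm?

Yes

A quadrilateral exists iff every side is shorter than the sum of the others — equivalently, the longest side is less than the sum of the rest.
Longest side 291 < 544 (sum of the remaining 3), so yes.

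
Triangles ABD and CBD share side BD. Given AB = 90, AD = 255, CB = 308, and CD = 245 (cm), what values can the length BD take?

From triangle ABD: |90 − 255| < BD < 90 + 255, i.e. 165 < BD < 345.
From triangle CBD: 63 < BD < 553.
Both must hold, so BD lies in the intersection.

165 < BD < 345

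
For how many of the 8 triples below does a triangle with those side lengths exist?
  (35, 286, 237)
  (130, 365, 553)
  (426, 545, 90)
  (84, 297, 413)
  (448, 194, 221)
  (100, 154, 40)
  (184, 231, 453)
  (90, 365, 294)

(35,237,286): 35+237 ≤ 286 → not valid
(130,365,553): 130+365 ≤ 553 → not valid
(90,426,545): 90+426 ≤ 545 → not valid
(84,297,413): 84+297 ≤ 413 → not valid
(194,221,448): 194+221 ≤ 448 → not valid
(40,100,154): 40+100 ≤ 154 → not valid
(184,231,453): 184+231 ≤ 453 → not valid
(90,294,365): 90+294 > 365 → valid
1 of the 8 triples forms a triangle.

1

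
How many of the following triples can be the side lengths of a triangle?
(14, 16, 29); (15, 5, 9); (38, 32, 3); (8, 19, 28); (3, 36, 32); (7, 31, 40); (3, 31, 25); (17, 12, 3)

1

(14,16,29): 14+16 > 29 → valid
(5,9,15): 5+9 ≤ 15 → not valid
(3,32,38): 3+32 ≤ 38 → not valid
(8,19,28): 8+19 ≤ 28 → not valid
(3,32,36): 3+32 ≤ 36 → not valid
(7,31,40): 7+31 ≤ 40 → not valid
(3,25,31): 3+25 ≤ 31 → not valid
(3,12,17): 3+12 ≤ 17 → not valid
1 of the 8 triples forms a triangle.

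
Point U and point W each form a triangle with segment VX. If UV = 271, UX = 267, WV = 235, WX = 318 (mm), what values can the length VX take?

83 < VX < 538

From triangle UVX: |271 − 267| < VX < 271 + 267, i.e. 4 < VX < 538.
From triangle WVX: 83 < VX < 553.
Both must hold, so VX lies in the intersection.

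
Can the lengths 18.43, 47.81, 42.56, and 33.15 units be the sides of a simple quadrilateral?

Yes

A quadrilateral exists iff every side is shorter than the sum of the others — equivalently, the longest side is less than the sum of the rest.
Longest side 47.81 < 94.14 (sum of the remaining 3), so yes.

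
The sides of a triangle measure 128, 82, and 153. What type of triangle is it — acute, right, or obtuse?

obtuse

Compare the square of the longest side to the sum of squares of the other two: 82² + 128² = 23108 < 23409 = 153².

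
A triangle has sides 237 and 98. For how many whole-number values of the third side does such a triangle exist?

The third side lies in the open interval (139, 335).
Integers from 140 to 334 inclusive: 334 − 140 + 1 = 195.

195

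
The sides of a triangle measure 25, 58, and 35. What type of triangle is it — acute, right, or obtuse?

obtuse

Compare the square of the longest side to the sum of squares of the other two: 25² + 35² = 1850 < 3364 = 58².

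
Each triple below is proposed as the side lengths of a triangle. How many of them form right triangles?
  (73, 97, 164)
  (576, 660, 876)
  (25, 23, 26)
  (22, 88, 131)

1

(73,97,164): 73²+97² = 14738 < 26896 = 164² → obtuse
(576,660,876): 576²+660² = 767376 = 876² → right
(25,23,26): 23²+25² = 1154 > 676 = 26² → acute
(22,88,131): 22+88 ≤ 131, not a triangle
1 of the 4 is right.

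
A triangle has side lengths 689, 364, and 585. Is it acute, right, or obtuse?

Compare the square of the longest side to the sum of squares of the other two: 364² + 585² = 474721 = 689².

right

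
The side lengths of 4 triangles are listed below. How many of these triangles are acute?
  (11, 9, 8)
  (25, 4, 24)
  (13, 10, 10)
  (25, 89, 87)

(11,9,8): 8²+9² = 145 > 121 = 11² → acute
(25,4,24): 4²+24² = 592 < 625 = 25² → obtuse
(13,10,10): 10²+10² = 200 > 169 = 13² → acute
(25,89,87): 25²+87² = 8194 > 7921 = 89² → acute
3 of the 4 are acute.

3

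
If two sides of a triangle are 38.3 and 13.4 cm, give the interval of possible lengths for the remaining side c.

24.9 < c < 51.7

By the triangle inequality, c must be less than 38.3 + 13.4 = 51.7 and greater than |38.3 − 13.4| = 24.9.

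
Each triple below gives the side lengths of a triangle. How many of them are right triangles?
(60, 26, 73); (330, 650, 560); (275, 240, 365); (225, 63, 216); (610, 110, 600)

(60,26,73): 26²+60² = 4276 < 5329 = 73² → obtuse
(330,650,560): 330²+560² = 422500 = 650² → right
(275,240,365): 240²+275² = 133225 = 365² → right
(225,63,216): 63²+216² = 50625 = 225² → right
(610,110,600): 110²+600² = 372100 = 610² → right
4 of the 5 are right.

4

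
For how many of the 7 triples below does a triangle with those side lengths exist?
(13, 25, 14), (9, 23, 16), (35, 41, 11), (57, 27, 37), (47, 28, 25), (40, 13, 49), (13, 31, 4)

(13,14,25): 13+14 > 25 → valid
(9,16,23): 9+16 > 23 → valid
(11,35,41): 11+35 > 41 → valid
(27,37,57): 27+37 > 57 → valid
(25,28,47): 25+28 > 47 → valid
(13,40,49): 13+40 > 49 → valid
(4,13,31): 4+13 ≤ 31 → not valid
6 of the 7 triples form a triangle.

6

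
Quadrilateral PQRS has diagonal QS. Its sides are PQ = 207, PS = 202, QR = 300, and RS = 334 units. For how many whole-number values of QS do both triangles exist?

From triangle PQS: 5 < QS < 409.
From triangle RQS: 34 < QS < 634.
Intersection: 34 < QS < 409, so integers 35 through 408: 374 values.

374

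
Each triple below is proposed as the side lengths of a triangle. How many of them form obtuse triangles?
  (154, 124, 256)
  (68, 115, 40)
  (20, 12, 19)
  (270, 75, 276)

1

(154,124,256): 124²+154² = 39092 < 65536 = 256² → obtuse
(68,115,40): 40+68 ≤ 115, not a triangle
(20,12,19): 12²+19² = 505 > 400 = 20² → acute
(270,75,276): 75²+270² = 78525 > 76176 = 276² → acute
1 of the 4 is obtuse.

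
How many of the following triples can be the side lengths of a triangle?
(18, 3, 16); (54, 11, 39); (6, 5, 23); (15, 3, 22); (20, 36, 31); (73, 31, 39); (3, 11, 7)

2

(3,16,18): 3+16 > 18 → valid
(11,39,54): 11+39 ≤ 54 → not valid
(5,6,23): 5+6 ≤ 23 → not valid
(3,15,22): 3+15 ≤ 22 → not valid
(20,31,36): 20+31 > 36 → valid
(31,39,73): 31+39 ≤ 73 → not valid
(3,7,11): 3+7 ≤ 11 → not valid
2 of the 7 triples form a triangle.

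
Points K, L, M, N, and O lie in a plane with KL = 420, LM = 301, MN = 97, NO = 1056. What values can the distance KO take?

The maximum is all hops collinear in one direction: 420 + 301 + 97 + 1056 = 1874.
The longest hop is 1056; the others sum to 818. Folding the others back against it leaves at least 1056 − 818 = 238.

238 ≤ KO ≤ 1874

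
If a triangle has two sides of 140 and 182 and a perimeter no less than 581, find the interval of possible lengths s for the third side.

Triangle inequality alone gives 42 < s < 322.
The perimeter condition gives s ≥ 581 − 140 − 182 = 259.
Intersecting the two: 259 ≤ s < 322.

259 ≤ s < 322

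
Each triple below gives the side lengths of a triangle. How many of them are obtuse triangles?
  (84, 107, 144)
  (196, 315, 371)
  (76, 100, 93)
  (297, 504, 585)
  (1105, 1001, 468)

1

(84,107,144): 84²+107² = 18505 < 20736 = 144² → obtuse
(196,315,371): 196²+315² = 137641 = 371² → right
(76,100,93): 76²+93² = 14425 > 10000 = 100² → acute
(297,504,585): 297²+504² = 342225 = 585² → right
(1105,1001,468): 468²+1001² = 1221025 = 1105² → right
1 of the 5 is obtuse.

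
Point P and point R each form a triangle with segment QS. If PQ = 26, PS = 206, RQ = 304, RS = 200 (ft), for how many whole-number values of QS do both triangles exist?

51

From triangle PQS: 180 < QS < 232.
From triangle RQS: 104 < QS < 504.
Intersection: 180 < QS < 232, so integers 181 through 231: 51 values.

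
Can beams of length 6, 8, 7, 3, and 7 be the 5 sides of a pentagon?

Yes

A pentagon exists iff every side is shorter than the sum of the others — equivalently, the longest side is less than the sum of the rest.
Longest side 8 < 23 (sum of the remaining 4), so yes.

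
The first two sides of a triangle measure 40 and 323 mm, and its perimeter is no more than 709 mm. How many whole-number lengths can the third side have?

Triangle inequality: 283 < x < 363. Perimeter ≤ 709 gives x ≤ 709 − 40 − 323 = 346.
So 283 < x ≤ 346; integers 284 through 346: 63 values.

63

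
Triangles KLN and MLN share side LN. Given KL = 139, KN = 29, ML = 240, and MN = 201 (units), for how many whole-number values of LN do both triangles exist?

From triangle KLN: 110 < LN < 168.
From triangle MLN: 39 < LN < 441.
Intersection: 110 < LN < 168, so integers 111 through 167: 57 values.

57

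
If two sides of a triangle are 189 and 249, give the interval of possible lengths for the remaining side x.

By the triangle inequality, x must be less than 189 + 249 = 438 and greater than |189 − 249| = 60.

60 < x < 438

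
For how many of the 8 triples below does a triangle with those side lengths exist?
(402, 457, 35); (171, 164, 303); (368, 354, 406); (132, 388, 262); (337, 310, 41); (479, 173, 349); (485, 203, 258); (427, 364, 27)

5

(35,402,457): 35+402 ≤ 457 → not valid
(164,171,303): 164+171 > 303 → valid
(354,368,406): 354+368 > 406 → valid
(132,262,388): 132+262 > 388 → valid
(41,310,337): 41+310 > 337 → valid
(173,349,479): 173+349 > 479 → valid
(203,258,485): 203+258 ≤ 485 → not valid
(27,364,427): 27+364 ≤ 427 → not valid
5 of the 8 triples form a triangle.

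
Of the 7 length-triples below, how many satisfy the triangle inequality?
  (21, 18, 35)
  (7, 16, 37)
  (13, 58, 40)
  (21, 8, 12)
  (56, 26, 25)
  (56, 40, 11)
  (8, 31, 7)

1

(18,21,35): 18+21 > 35 → valid
(7,16,37): 7+16 ≤ 37 → not valid
(13,40,58): 13+40 ≤ 58 → not valid
(8,12,21): 8+12 ≤ 21 → not valid
(25,26,56): 25+26 ≤ 56 → not valid
(11,40,56): 11+40 ≤ 56 → not valid
(7,8,31): 7+8 ≤ 31 → not valid
1 of the 7 triples forms a triangle.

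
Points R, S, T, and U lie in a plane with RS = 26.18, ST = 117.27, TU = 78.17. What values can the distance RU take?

The maximum is all hops collinear in one direction: 26.18 + 117.27 + 78.17 = 221.62.
The longest hop is 117.27; the others sum to 104.35. Folding the others back against it leaves at least 117.27 − 104.35 = 12.92.

12.92 ≤ RU ≤ 221.62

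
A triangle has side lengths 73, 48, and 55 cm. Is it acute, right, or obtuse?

Compare the square of the longest side to the sum of squares of the other two: 48² + 55² = 5329 = 73².

right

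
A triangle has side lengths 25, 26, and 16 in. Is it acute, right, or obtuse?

Compare the square of the longest side to the sum of squares of the other two: 16² + 25² = 881 > 676 = 26².

acute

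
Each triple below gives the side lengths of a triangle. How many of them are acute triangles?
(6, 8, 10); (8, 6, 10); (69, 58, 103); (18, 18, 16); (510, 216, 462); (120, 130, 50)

1

(6,8,10): 6²+8² = 100 = 10² → right
(8,6,10): 6²+8² = 100 = 10² → right
(69,58,103): 58²+69² = 8125 < 10609 = 103² → obtuse
(18,18,16): 16²+18² = 580 > 324 = 18² → acute
(510,216,462): 216²+462² = 260100 = 510² → right
(120,130,50): 50²+120² = 16900 = 130² → right
1 of the 6 is acute.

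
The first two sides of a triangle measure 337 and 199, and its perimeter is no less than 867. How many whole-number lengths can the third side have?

205

Triangle inequality: 138 < x < 536. Perimeter ≥ 867 gives x ≥ 867 − 337 − 199 = 331.
So 331 ≤ x < 536; integers 331 through 535: 205 values.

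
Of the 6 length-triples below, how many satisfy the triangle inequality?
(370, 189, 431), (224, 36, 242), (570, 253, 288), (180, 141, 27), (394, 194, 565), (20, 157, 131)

(189,370,431): 189+370 > 431 → valid
(36,224,242): 36+224 > 242 → valid
(253,288,570): 253+288 ≤ 570 → not valid
(27,141,180): 27+141 ≤ 180 → not valid
(194,394,565): 194+394 > 565 → valid
(20,131,157): 20+131 ≤ 157 → not valid
3 of the 6 triples form a triangle.

3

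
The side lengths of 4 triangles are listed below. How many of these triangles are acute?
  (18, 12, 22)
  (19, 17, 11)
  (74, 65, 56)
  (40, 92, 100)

3

(18,12,22): 12²+18² = 468 < 484 = 22² → obtuse
(19,17,11): 11²+17² = 410 > 361 = 19² → acute
(74,65,56): 56²+65² = 7361 > 5476 = 74² → acute
(40,92,100): 40²+92² = 10064 > 10000 = 100² → acute
3 of the 4 are acute.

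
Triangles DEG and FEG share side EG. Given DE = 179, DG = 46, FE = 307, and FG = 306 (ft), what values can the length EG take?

133 < EG < 225

From triangle DEG: |179 − 46| < EG < 179 + 46, i.e. 133 < EG < 225.
From triangle FEG: 1 < EG < 613.
Both must hold, so EG lies in the intersection.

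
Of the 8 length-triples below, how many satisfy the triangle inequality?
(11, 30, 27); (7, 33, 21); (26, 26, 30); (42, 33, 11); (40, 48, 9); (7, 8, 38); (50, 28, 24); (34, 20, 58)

5

(11,27,30): 11+27 > 30 → valid
(7,21,33): 7+21 ≤ 33 → not valid
(26,26,30): 26+26 > 30 → valid
(11,33,42): 11+33 > 42 → valid
(9,40,48): 9+40 > 48 → valid
(7,8,38): 7+8 ≤ 38 → not valid
(24,28,50): 24+28 > 50 → valid
(20,34,58): 20+34 ≤ 58 → not valid
5 of the 8 triples form a triangle.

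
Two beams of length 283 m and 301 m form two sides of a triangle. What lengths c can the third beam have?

18 < c < 584

By the triangle inequality, c must be less than 283 + 301 = 584 and greater than |283 − 301| = 18.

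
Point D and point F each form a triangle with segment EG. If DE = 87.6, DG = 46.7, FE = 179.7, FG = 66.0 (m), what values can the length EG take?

From triangle DEG: |87.6 − 46.7| < EG < 87.6 + 46.7, i.e. 40.9 < EG < 134.3.
From triangle FEG: 113.7 < EG < 245.7.
Both must hold, so EG lies in the intersection.

113.7 < EG < 134.3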